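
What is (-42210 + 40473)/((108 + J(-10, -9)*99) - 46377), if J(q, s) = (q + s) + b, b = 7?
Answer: 193/5273 ≈ 0.036602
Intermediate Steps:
J(q, s) = 7 + q + s (J(q, s) = (q + s) + 7 = 7 + q + s)
(-42210 + 40473)/((108 + J(-10, -9)*99) - 46377) = (-42210 + 40473)/((108 + (7 - 10 - 9)*99) - 46377) = -1737/((108 - 12*99) - 46377) = -1737/((108 - 1188) - 46377) = -1737/(-1080 - 46377) = -1737/(-47457) = -1737*(-1/47457) = 193/5273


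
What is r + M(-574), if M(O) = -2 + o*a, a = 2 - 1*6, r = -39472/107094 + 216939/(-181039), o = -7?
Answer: 236857060321/9694095333 ≈ 24.433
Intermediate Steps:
r = -15189418337/9694095333 (r = -39472*1/107094 + 216939*(-1/181039) = -19736/53547 - 216939/181039 = -15189418337/9694095333 ≈ -1.5669)
a = -4 (a = 2 - 6 = -4)
M(O) = 26 (M(O) = -2 - 7*(-4) = -2 + 28 = 26)
r + M(-574) = -15189418337/9694095333 + 26 = 236857060321/9694095333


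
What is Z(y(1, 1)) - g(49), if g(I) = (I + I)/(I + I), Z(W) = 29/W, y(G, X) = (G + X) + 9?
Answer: 18/11 ≈ 1.6364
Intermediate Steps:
y(G, X) = 9 + G + X
g(I) = 1 (g(I) = (2*I)/((2*I)) = (2*I)*(1/(2*I)) = 1)
Z(y(1, 1)) - g(49) = 29/(9 + 1 + 1) - 1*1 = 29/11 - 1 = 18/11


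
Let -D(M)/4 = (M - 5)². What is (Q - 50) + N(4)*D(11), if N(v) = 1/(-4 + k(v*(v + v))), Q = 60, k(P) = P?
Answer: 34/7 ≈ 4.8571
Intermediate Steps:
D(M) = -4*(-5 + M)² (D(M) = -4*(M - 5)² = -4*(-5 + M)²)
N(v) = 1/(-4 + 2*v²) (N(v) = 1/(-4 + v*(v + v)) = 1/(-4 + v*(2*v)) = 1/(-4 + 2*v²))
(Q - 50) + N(4)*D(11) = (60 - 50) + (1/(2*(-2 + 4²)))*(-4*(-5 + 11)²) = 10 + (1/(2*(-2 + 16)))*(-4*6²) = 10 + ((½)/14)*(-4*36) = 10 + ((½)*(1/14))*(-144) = 10 + (1/28)*(-144) = 10 - 36/7 = 34/7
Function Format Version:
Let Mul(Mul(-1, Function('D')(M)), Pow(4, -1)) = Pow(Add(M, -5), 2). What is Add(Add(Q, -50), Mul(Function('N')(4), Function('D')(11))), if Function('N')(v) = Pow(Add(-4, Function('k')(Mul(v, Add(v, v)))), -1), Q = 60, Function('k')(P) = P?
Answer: Rational(34, 7) ≈ 4.8571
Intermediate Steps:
Function('D')(M) = Mul(-4, Pow(Add(-5, M), 2)) (Function('D')(M) = Mul(-4, Pow(Add(M, -5), 2)) = Mul(-4, Pow(Add(-5, M), 2)))
Function('N')(v) = Pow(Add(-4, Mul(2, Pow(v, 2))), -1) (Function('N')(v) = Pow(Add(-4, Mul(v, Add(v, v))), -1) = Pow(Add(-4, Mul(v, Mul(2, v))), -1) = Pow(Add(-4, Mul(2, Pow(v, 2))), -1))
Add(Add(Q, -50), Mul(Function('N')(4), Function('D')(11))) = Add(Add(60, -50), Mul(Mul(Rational(1, 2), Pow(Add(-2, Pow(4, 2)), -1)), Mul(-4, Pow(Add(-5, 11), 2)))) = Add(10, Mul(Mul(Rational(1, 2), Pow(Add(-2, 16), -1)), Mul(-4, Pow(6, 2)))) = Add(10, Mul(Mul(Rational(1, 2), Pow(14, -1)), Mul(-4, 36))) = Add(10, Mul(Mul(Rational(1, 2), Rational(1, 14)), -144)) = Add(10, Mul(Rational(1, 28), -144)) = Add(10, Rational(-36, 7)) = Rational(34, 7)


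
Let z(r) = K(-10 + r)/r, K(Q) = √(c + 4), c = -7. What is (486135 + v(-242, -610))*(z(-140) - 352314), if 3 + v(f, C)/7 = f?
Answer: -170667947880 - 24221*I*√3/7 ≈ -1.7067e+11 - 5993.1*I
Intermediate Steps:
K(Q) = I*√3 (K(Q) = √(-7 + 4) = √(-3) = I*√3)
z(r) = I*√3/r (z(r) = (I*√3)/r = I*√3/r)
v(f, C) = -21 + 7*f
(486135 + v(-242, -610))*(z(-140) - 352314) = (486135 + (-21 + 7*(-242)))*(I*√3/(-140) - 352314) = (486135 + (-21 - 1694))*(I*√3*(-1/140) - 352314) = (486135 - 1715)*(-I*√3/140 - 352314) = 484420*(-352314 - I*√3/140) = -170667947880 - 24221*I*√3/7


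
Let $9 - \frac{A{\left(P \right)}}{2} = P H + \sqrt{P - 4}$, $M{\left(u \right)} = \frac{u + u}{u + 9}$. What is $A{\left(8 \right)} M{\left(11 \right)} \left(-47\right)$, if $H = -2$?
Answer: $- \frac{11891}{5} \approx -2378.2$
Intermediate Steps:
$M{\left(u \right)} = \frac{2 u}{9 + u}$
$A{\left(P \right)} = 18 - 2 \sqrt{-4 + P} + 4 P$ ($A{\left(P \right)} = 18 - 2 \left(P \left(-2\right) + \sqrt{P - 4}\right) = 18 - 2 \left(- 2 P + \sqrt{-4 + P}\right) = 18 - 2 \left(\sqrt{-4 + P} - 2 P\right) = 18 + \left(- 2 \sqrt{-4 + P} + 4 P\right) = 18 - 2 \sqrt{-4 + P} + 4 P$)
$A{\left(8 \right)} M{\left(11 \right)} \left(-47\right) = \left(18 - 2 \sqrt{-4 + 8} + 4 \cdot 8\right) 2 \cdot 11 \frac{1}{9 + 11} \left(-47\right) = \left(18 - 2 \sqrt{4} + 32\right) 2 \cdot 11 \cdot \frac{1}{20} \left(-47\right) = \left(18 - 4 + 32\right) 2 \cdot 11 \cdot \frac{1}{20} \left(-47\right) = \left(18 - 4 + 32\right) \frac{11}{10} \left(-47\right) = 46 \cdot \frac{11}{10} \left(-47\right) = \frac{253}{5} \left(-47\right) = - \frac{11891}{5}$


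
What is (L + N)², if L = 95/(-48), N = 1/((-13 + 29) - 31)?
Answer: 241081/57600 ≈ 4.1854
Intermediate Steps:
N = -1/15 (N = 1/(16 - 31) = 1/(-15) = -1/15 ≈ -0.066667)
L = -95/48 (L = 95*(-1/48) = -95/48 ≈ -1.9792)
(L + N)² = (-95/48 - 1/15)² = (-491/240)² = 241081/57600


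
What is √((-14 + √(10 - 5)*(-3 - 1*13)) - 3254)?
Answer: 2*√(-817 - 4*√5) ≈ 57.479*I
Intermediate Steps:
√((-14 + √(10 - 5)*(-3 - 1*13)) - 3254) = √((-14 + √5*(-3 - 13)) - 3254) = √((-14 + √5*(-16)) - 3254) = √((-14 - 16*√5) - 3254) = √(-3268 - 16*√5)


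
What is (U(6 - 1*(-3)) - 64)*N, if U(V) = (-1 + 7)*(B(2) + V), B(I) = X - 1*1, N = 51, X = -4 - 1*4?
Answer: -3264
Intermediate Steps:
X = -8 (X = -4 - 4 = -8)
B(I) = -9 (B(I) = -8 - 1*1 = -8 - 1 = -9)
U(V) = -54 + 6*V (U(V) = (-1 + 7)*(-9 + V) = 6*(-9 + V) = -54 + 6*V)
(U(6 - 1*(-3)) - 64)*N = ((-54 + 6*(6 - 1*(-3))) - 64)*51 = ((-54 + 6*(6 + 3)) - 64)*51 = ((-54 + 6*9) - 64)*51 = ((-54 + 54) - 64)*51 = (0 - 64)*51 = -64*51 = -3264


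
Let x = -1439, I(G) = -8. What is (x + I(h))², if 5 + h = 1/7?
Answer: 2093809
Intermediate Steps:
h = -34/7 (h = -5 + 1/7 = -5 + ⅐ = -34/7 ≈ -4.8571)
(x + I(h))² = (-1439 - 8)² = (-1447)² = 2093809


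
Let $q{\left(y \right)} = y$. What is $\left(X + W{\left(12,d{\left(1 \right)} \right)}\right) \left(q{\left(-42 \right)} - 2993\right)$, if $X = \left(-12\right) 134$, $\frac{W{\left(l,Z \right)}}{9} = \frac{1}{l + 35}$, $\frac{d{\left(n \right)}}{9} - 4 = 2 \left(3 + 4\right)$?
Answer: $\frac{229345845}{47} \approx 4.8797 \cdot 10^{6}$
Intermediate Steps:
$d{\left(n \right)} = 162$ ($d{\left(n \right)} = 36 + 9 \cdot 2 \left(3 + 4\right) = 36 + 9 \cdot 2 \cdot 7 = 36 + 9 \cdot 14 = 36 + 126 = 162$)
$W{\left(l,Z \right)} = \frac{9}{35 + l}$ ($W{\left(l,Z \right)} = \frac{9}{l + 35} = \frac{9}{35 + l}$)
$X = -1608$
$\left(X + W{\left(12,d{\left(1 \right)} \right)}\right) \left(q{\left(-42 \right)} - 2993\right) = \left(-1608 + \frac{9}{35 + 12}\right) \left(-42 - 2993\right) = \left(-1608 + \frac{9}{47}\right) \left(-3035\right) = \left(- \frac{75567}{47}\right) \left(-3035\right) = \frac{229345845}{47}$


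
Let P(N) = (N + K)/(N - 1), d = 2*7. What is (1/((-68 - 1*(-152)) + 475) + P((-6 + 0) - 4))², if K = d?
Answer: 4950625/37810201 ≈ 0.13093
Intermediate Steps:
d = 14
K = 14
P(N) = (14 + N)/(-1 + N) (P(N) = (N + 14)/(N - 1) = (14 + N)/(-1 + N))
(1/((-68 - 1*(-152)) + 475) + P((-6 + 0) - 4))² = (1/((-68 - 1*(-152)) + 475) + (14 + ((-6 + 0) - 4))/(-1 + ((-6 + 0) - 4)))² = (1/((-68 + 152) + 475) + (14 + (-6 - 4))/(-1 + (-6 - 4)))² = (1/(84 + 475) + (14 - 10)/(-1 - 10))² = (1/559 + 4/(-11))² = (1/559 - 1/11*4)² = (1/559 - 4/11)² = (-2225/6149)² = 4950625/37810201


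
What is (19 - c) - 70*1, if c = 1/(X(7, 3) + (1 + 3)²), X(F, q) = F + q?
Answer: -1327/26 ≈ -51.038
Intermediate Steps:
c = 1/26 (c = 1/((7 + 3) + (1 + 3)²) = 1/(10 + 4²) = 1/(10 + 16) = 1/26 ≈ 0.038462)
(19 - c) - 70*1 = (19 - 1*1/26) - 70*1 = (19 - 1/26) - 70 = 493/26 - 70 = -1327/26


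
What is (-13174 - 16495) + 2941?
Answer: -26728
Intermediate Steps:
(-13174 - 16495) + 2941 = -29669 + 2941 = -26728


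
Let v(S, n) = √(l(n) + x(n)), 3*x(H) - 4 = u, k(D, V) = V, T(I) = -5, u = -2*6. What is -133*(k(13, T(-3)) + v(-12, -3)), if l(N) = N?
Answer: 665 - 133*I*√51/3 ≈ 665.0 - 316.6*I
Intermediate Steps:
u = -12
x(H) = -8/3 (x(H) = 4/3 + (⅓)*(-12) = 4/3 - 4 = -8/3)
v(S, n) = √(-8/3 + n) (v(S, n) = √(n - 8/3) = √(-8/3 + n))
-133*(k(13, T(-3)) + v(-12, -3)) = -133*(-5 + √(-24 + 9*(-3))/3) = -133*(-5 + √(-24 - 27)/3) = -133*(-5 + √(-51)/3) = -133*(-5 + (I*√51)/3) = -133*(-5 + I*√51/3) = 665 - 133*I*√51/3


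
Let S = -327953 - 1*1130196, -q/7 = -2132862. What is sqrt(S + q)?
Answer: sqrt(13471885) ≈ 3670.4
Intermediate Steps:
q = 14930034 (q = -7*(-2132862) = 14930034)
S = -1458149 (S = -327953 - 1130196 = -1458149)
sqrt(S + q) = sqrt(-1458149 + 14930034) = sqrt(13471885)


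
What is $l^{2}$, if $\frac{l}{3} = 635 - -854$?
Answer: $19954089$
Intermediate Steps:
$l = 4467$ ($l = 3 \left(635 - -854\right) = 3 \left(635 + 854\right) = 3 \cdot 1489 = 4467$)
$l^{2} = 4467^{2} = 19954089$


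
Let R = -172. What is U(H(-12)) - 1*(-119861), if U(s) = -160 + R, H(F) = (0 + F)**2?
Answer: 119529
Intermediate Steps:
H(F) = F**2
U(s) = -332 (U(s) = -160 - 172 = -332)
U(H(-12)) - 1*(-119861) = -332 - 1*(-119861) = -332 + 119861 = 119529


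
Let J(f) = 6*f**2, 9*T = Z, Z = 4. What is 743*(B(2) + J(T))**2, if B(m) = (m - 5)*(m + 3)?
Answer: 103372847/729 ≈ 1.4180e+5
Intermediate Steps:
B(m) = (-5 + m)*(3 + m)
T = 4/9 (T = (1/9)*4 = 4/9 ≈ 0.44444)
743*(B(2) + J(T))**2 = 743*((-15 + 2**2 - 2*2) + 6*(4/9)**2)**2 = 743*((-15 + 4 - 4) + 6*(16/81))**2 = 743*(-15 + 32/27)**2 = 743*(-373/27)**2 = 743*(139129/729) = 103372847/729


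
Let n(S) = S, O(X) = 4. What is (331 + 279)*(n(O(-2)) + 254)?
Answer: 157380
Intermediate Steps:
(331 + 279)*(n(O(-2)) + 254) = (331 + 279)*(4 + 254) = 610*258 = 157380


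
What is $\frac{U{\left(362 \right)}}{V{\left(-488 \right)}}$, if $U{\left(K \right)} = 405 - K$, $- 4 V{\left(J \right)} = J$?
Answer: $\frac{43}{122} \approx 0.35246$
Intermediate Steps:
$V{\left(J \right)} = - \frac{J}{4}$
$\frac{U{\left(362 \right)}}{V{\left(-488 \right)}} = \frac{405 - 362}{\left(- \frac{1}{4}\right) \left(-488\right)} = \frac{405 - 362}{122} = 43 \cdot \frac{1}{122} = \frac{43}{122}$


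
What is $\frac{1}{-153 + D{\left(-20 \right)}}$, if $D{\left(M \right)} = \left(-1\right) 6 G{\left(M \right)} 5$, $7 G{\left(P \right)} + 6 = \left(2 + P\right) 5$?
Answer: $\frac{7}{1809} \approx 0.0038695$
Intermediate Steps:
$G{\left(P \right)} = \frac{4}{7} + \frac{5 P}{7}$ ($G{\left(P \right)} = - \frac{6}{7} + \frac{\left(2 + P\right) 5}{7} = - \frac{6}{7} + \frac{10 + 5 P}{7} = - \frac{6}{7} + \left(\frac{10}{7} + \frac{5 P}{7}\right) = \frac{4}{7} + \frac{5 P}{7}$)
$D{\left(M \right)} = - \frac{120}{7} - \frac{150 M}{7}$ ($D{\left(M \right)} = \left(-1\right) 6 \left(\frac{4}{7} + \frac{5 M}{7}\right) 5 = - 6 \left(\frac{4}{7} + \frac{5 M}{7}\right) 5 = \left(- \frac{24}{7} - \frac{30 M}{7}\right) 5 = - \frac{120}{7} - \frac{150 M}{7}$)
$\frac{1}{-153 + D{\left(-20 \right)}} = \frac{1}{-153 - - \frac{2880}{7}} = \frac{1}{-153 + \left(- \frac{120}{7} + \frac{3000}{7}\right)} = \frac{1}{-153 + \frac{2880}{7}} = \frac{1}{\frac{1809}{7}} = \frac{7}{1809}$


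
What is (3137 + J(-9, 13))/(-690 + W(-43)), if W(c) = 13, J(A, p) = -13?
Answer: -3124/677 ≈ -4.6145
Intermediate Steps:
(3137 + J(-9, 13))/(-690 + W(-43)) = (3137 - 13)/(-690 + 13) = 3124/(-677) = 3124*(-1/677) = -3124/677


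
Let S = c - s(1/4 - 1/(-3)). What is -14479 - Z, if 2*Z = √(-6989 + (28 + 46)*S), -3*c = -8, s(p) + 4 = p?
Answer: -14479 - I*√235398/12 ≈ -14479.0 - 40.432*I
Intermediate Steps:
s(p) = -4 + p
c = 8/3 (c = -⅓*(-8) = 8/3 ≈ 2.6667)
S = 73/12 (S = 8/3 - (-4 + (1/4 - 1/(-3))) = 8/3 - (-4 + (1*(¼) - 1*(-⅓))) = 8/3 - (-4 + (¼ + ⅓)) = 8/3 - (-4 + 7/12) = 8/3 - 1*(-41/12) = 8/3 + 41/12 = 73/12 ≈ 6.0833)
Z = I*√235398/12 (Z = √(-6989 + (28 + 46)*(73/12))/2 = √(-6989 + 74*(73/12))/2 = √(-6989 + 2701/6)/2 = √(-39233/6)/2 = (I*√235398/6)/2 = I*√235398/12 ≈ 40.432*I)
-14479 - Z = -14479 - I*√235398/12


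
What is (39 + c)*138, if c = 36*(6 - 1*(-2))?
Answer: 45126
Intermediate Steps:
c = 288 (c = 36*(6 + 2) = 36*8 = 288)
(39 + c)*138 = (39 + 288)*138 = 327*138 = 45126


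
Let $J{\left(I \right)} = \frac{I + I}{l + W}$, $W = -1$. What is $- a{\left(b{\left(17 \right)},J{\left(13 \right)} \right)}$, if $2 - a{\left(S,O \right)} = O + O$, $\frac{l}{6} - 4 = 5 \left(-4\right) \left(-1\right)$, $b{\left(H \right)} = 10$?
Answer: $- \frac{18}{11} \approx -1.6364$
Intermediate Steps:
$l = 144$ ($l = 24 + 6 \cdot 5 \left(-4\right) \left(-1\right) = 24 + 6 \left(\left(-20\right) \left(-1\right)\right) = 24 + 6 \cdot 20 = 24 + 120 = 144$)
$J{\left(I \right)} = \frac{2 I}{143}$ ($J{\left(I \right)} = \frac{I + I}{144 - 1} = \frac{2 I}{143}$)
$a{\left(S,O \right)} = 2 - 2 O$ ($a{\left(S,O \right)} = 2 - \left(O + O\right) = 2 - 2 O$)
$- a{\left(b{\left(17 \right)},J{\left(13 \right)} \right)} = - (2 - 2 \cdot \frac{2}{143} \cdot 13) = - (2 - \frac{4}{11}) = \left(-1\right) \frac{18}{11} = - \frac{18}{11}$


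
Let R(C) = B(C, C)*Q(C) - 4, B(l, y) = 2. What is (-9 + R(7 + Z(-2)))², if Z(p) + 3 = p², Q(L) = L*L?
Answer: 13225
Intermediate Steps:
Q(L) = L²
Z(p) = -3 + p²
R(C) = -4 + 2*C² (R(C) = 2*C² - 4 = -4 + 2*C²)
(-9 + R(7 + Z(-2)))² = (-9 + (-4 + 2*(7 + (-3 + (-2)²))²))² = (-9 + (-4 + 2*(7 + (-3 + 4))²))² = (-9 + (-4 + 2*(7 + 1)²))² = (-9 + (-4 + 2*8²))² = (-9 + (-4 + 2*64))² = (-9 + (-4 + 128))² = (-9 + 124)² = 115² = 13225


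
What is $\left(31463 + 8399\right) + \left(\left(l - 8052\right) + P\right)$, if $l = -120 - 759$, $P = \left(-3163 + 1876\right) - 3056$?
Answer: $26588$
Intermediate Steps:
$P = -4343$ ($P = -1287 - 3056 = -4343$)
$l = -879$ ($l = -120 - 759 = -879$)
$\left(31463 + 8399\right) + \left(\left(l - 8052\right) + P\right) = \left(31463 + 8399\right) - 13274 = 39862 - 13274 = 26588$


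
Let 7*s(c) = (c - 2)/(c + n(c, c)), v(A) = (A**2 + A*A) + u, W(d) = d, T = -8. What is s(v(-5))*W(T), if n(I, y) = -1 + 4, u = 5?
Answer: -212/203 ≈ -1.0443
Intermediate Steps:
v(A) = 5 + 2*A**2 (v(A) = (A**2 + A*A) + 5 = (A**2 + A**2) + 5 = 2*A**2 + 5 = 5 + 2*A**2)
n(I, y) = 3
s(c) = (-2 + c)/(7*(3 + c)) (s(c) = ((c - 2)/(c + 3))/7 = ((-2 + c)/(3 + c))/7 = (-2 + c)/(7*(3 + c)))
s(v(-5))*W(T) = ((-2 + (5 + 2*(-5)**2))/(7*(3 + (5 + 2*(-5)**2))))*(-8) = ((-2 + (5 + 2*25))/(7*(3 + (5 + 2*25))))*(-8) = ((-2 + (5 + 50))/(7*(3 + (5 + 50))))*(-8) = ((-2 + 55)/(7*(3 + 55)))*(-8) = ((1/7)*53/58)*(-8) = ((1/7)*(1/58)*53)*(-8) = (53/406)*(-8) = -212/203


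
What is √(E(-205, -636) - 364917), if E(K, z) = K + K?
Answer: I*√365327 ≈ 604.42*I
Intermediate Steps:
E(K, z) = 2*K
√(E(-205, -636) - 364917) = √(2*(-205) - 364917) = √(-410 - 364917) = √(-365327) = I*√365327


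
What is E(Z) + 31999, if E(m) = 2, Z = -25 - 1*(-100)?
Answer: 32001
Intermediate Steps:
Z = 75 (Z = -25 + 100 = 75)
E(Z) + 31999 = 2 + 31999 = 32001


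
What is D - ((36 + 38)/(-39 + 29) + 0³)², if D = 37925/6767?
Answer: -8315898/169175 ≈ -49.156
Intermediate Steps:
D = 37925/6767 (D = 37925*(1/6767) = 37925/6767 ≈ 5.6044)
D - ((36 + 38)/(-39 + 29) + 0³)² = 37925/6767 - ((36 + 38)/(-39 + 29) + 0³)² = 37925/6767 - (74/(-10) + 0)² = 37925/6767 - (74*(-⅒) + 0)² = 37925/6767 - (-37/5 + 0)² = 37925/6767 - (-37/5)² = 37925/6767 - 1*1369/25 = 37925/6767 - 1369/25 = -8315898/169175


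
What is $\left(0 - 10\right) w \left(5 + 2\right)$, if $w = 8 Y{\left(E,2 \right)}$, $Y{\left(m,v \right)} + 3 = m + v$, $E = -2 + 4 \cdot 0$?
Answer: $1680$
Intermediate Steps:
$E = -2$ ($E = -2 + 0 = -2$)
$Y{\left(m,v \right)} = -3 + m + v$ ($Y{\left(m,v \right)} = -3 + \left(m + v\right) = -3 + m + v$)
$w = -24$ ($w = 8 \left(-3 - 2 + 2\right) = 8 \left(-3\right) = -24$)
$\left(0 - 10\right) w \left(5 + 2\right) = \left(0 - 10\right) \left(-24\right) \left(5 + 2\right) = \left(-10\right) \left(-24\right) 7 = 240 \cdot 7 = 1680$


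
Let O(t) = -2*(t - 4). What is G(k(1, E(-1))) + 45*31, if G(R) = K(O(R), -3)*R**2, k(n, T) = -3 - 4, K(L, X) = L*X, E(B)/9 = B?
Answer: -1839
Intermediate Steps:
E(B) = 9*B
O(t) = 8 - 2*t (O(t) = -2*(-4 + t) = 8 - 2*t)
k(n, T) = -7
G(R) = R**2*(-24 + 6*R) (G(R) = ((8 - 2*R)*(-3))*R**2 = (-24 + 6*R)*R**2 = R**2*(-24 + 6*R))
G(k(1, E(-1))) + 45*31 = 6*(-7)**2*(-4 - 7) + 45*31 = 6*49*(-11) + 1395 = -3234 + 1395 = -1839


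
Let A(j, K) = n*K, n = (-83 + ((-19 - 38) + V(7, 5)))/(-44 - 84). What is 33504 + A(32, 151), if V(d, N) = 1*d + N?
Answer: 33655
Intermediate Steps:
V(d, N) = N + d (V(d, N) = d + N = N + d)
n = 1 (n = (-83 + ((-19 - 38) + (5 + 7)))/(-44 - 84) = (-83 + (-57 + 12))/(-128) = (-83 - 45)*(-1/128) = -128*(-1/128) = 1)
A(j, K) = K (A(j, K) = 1*K = K)
33504 + A(32, 151) = 33504 + 151 = 33655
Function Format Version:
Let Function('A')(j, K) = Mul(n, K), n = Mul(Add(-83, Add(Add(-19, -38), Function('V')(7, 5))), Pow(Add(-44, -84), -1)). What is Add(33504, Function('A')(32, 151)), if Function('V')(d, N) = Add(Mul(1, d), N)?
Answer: 33655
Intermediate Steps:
Function('V')(d, N) = Add(N, d) (Function('V')(d, N) = Add(d, N) = Add(N, d))
n = 1 (n = Mul(Add(-83, Add(Add(-19, -38), Add(5, 7))), Pow(Add(-44, -84), -1)) = Mul(Add(-83, Add(-57, 12)), Pow(-128, -1)) = Mul(Add(-83, -45), Rational(-1, 128)) = Mul(-128, Rational(-1, 128)) = 1)
Function('A')(j, K) = K (Function('A')(j, K) = Mul(1, K) = K)
Add(33504, Function('A')(32, 151)) = Add(33504, 151) = 33655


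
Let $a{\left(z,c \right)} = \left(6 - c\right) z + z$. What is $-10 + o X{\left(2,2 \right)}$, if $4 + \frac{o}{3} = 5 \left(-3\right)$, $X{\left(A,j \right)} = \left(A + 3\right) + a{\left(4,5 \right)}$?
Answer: $-751$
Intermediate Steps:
$a{\left(z,c \right)} = z + z \left(6 - c\right)$ ($a{\left(z,c \right)} = z \left(6 - c\right) + z = z + z \left(6 - c\right)$)
$X{\left(A,j \right)} = 11 + A$ ($X{\left(A,j \right)} = \left(A + 3\right) + 4 \left(7 - 5\right) = \left(3 + A\right) + 4 \left(7 - 5\right) = \left(3 + A\right) + 4 \cdot 2 = \left(3 + A\right) + 8 = 11 + A$)
$o = -57$ ($o = -12 + 3 \cdot 5 \left(-3\right) = -12 + 3 \left(-15\right) = -12 - 45 = -57$)
$-10 + o X{\left(2,2 \right)} = -10 - 57 \left(11 + 2\right) = -10 - 741 = -751$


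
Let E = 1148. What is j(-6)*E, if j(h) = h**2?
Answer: 41328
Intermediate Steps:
j(-6)*E = (-6)**2*1148 = 36*1148 = 41328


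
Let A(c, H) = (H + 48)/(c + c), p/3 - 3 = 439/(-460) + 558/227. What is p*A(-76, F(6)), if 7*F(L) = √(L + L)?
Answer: -4232583/991990 - 1410861*√3/55551440 ≈ -4.3108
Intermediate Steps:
F(L) = √2*√L/7 (F(L) = √(L + L)/7 = √(2*L)/7 = (√2*√L)/7 = √2*√L/7)
p = 1410861/104420 (p = 9 + 3*(439/(-460) + 558/227) = 9 + 3*(439*(-1/460) + 558*(1/227)) = 9 + 3*(-439/460 + 558/227) = 9 + 3*(157027/104420) = 9 + 471081/104420 = 1410861/104420 ≈ 13.511)
A(c, H) = (48 + H)/(2*c) (A(c, H) = (48 + H)/((2*c)) = (48 + H)*(1/(2*c)) = (48 + H)/(2*c))
p*A(-76, F(6)) = 1410861*((½)*(48 + √2*√6/7)/(-76))/104420 = 1410861*((½)*(-1/76)*(48 + 2*√3/7))/104420 = 1410861*(-6/19 - √3/532)/104420 = -4232583/991990 - 1410861*√3/55551440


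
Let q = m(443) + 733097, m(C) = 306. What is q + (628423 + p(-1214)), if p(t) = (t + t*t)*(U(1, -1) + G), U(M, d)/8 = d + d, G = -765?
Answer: -1148724716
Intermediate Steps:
U(M, d) = 16*d (U(M, d) = 8*(d + d) = 8*(2*d) = 16*d)
p(t) = -781*t - 781*t**2 (p(t) = (t + t*t)*(16*(-1) - 765) = (t + t**2)*(-16 - 765) = (t + t**2)*(-781) = -781*t - 781*t**2)
q = 733403 (q = 306 + 733097 = 733403)
q + (628423 + p(-1214)) = 733403 + (628423 - 781*(-1214)*(1 - 1214)) = 733403 + (628423 - 781*(-1214)*(-1213)) = 733403 + (628423 - 1150086542) = 733403 - 1149458119 = -1148724716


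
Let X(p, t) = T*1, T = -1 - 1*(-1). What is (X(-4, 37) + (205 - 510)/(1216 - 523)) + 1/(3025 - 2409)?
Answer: -221/504 ≈ -0.43849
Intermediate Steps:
T = 0 (T = -1 + 1 = 0)
X(p, t) = 0 (X(p, t) = 0*1 = 0)
(X(-4, 37) + (205 - 510)/(1216 - 523)) + 1/(3025 - 2409) = (0 + (205 - 510)/(1216 - 523)) + 1/(3025 - 2409) = (0 - 305/693) + 1/616 = -305/693 + 1/616 = -221/504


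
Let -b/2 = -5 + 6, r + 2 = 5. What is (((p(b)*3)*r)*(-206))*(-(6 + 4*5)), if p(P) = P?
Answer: -96408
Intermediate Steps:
r = 3 (r = -2 + 5 = 3)
b = -2 (b = -2*(-5 + 6) = -2*1 = -2)
(((p(b)*3)*r)*(-206))*(-(6 + 4*5)) = ((-2*3*3)*(-206))*(-(6 + 4*5)) = (-6*3*(-206))*(-(6 + 20)) = (-18*(-206))*(-1*26) = 3708*(-26) = -96408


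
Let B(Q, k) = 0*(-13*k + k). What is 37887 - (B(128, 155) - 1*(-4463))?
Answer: 33424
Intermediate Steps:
B(Q, k) = 0 (B(Q, k) = 0*(-12*k) = 0)
37887 - (B(128, 155) - 1*(-4463)) = 37887 - (0 - 1*(-4463)) = 37887 - (0 + 4463) = 37887 - 1*4463 = 37887 - 4463 = 33424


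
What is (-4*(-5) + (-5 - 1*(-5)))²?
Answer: 400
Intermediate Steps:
(-4*(-5) + (-5 - 1*(-5)))² = (20 + (-5 + 5))² = (20 + 0)² = 20² = 400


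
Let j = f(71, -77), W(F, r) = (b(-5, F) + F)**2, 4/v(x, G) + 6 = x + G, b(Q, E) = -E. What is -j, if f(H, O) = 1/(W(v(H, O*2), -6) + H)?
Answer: -1/71 ≈ -0.014085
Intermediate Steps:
v(x, G) = 4/(-6 + G + x) (v(x, G) = 4/(-6 + (x + G)) = 4/(-6 + (G + x)) = 4/(-6 + G + x))
W(F, r) = 0 (W(F, r) = (-F + F)**2 = 0**2 = 0)
f(H, O) = 1/H (f(H, O) = 1/(0 + H) = 1/H)
j = 1/71 ≈ 0.014085
-j = -1*1/71 = -1/71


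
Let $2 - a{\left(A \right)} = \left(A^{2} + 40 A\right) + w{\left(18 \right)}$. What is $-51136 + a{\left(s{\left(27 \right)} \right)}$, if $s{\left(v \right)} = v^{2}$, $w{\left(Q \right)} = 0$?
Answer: $-611735$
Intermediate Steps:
$a{\left(A \right)} = 2 - A^{2} - 40 A$ ($a{\left(A \right)} = 2 - \left(\left(A^{2} + 40 A\right) + 0\right) = 2 - \left(A^{2} + 40 A\right) = 2 - A^{2} - 40 A$)
$-51136 + a{\left(s{\left(27 \right)} \right)} = -51136 - \left(-2 + 29160 + \left(27^{2}\right)^{2}\right) = -51136 - 560599 = -611735$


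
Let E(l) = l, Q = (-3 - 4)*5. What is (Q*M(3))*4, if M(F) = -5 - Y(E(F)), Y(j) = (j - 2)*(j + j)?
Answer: 1540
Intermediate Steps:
Q = -35 (Q = -7*5 = -35)
Y(j) = 2*j*(-2 + j) (Y(j) = (-2 + j)*(2*j) = 2*j*(-2 + j))
M(F) = -5 - 2*F*(-2 + F)
(Q*M(3))*4 = -35*(-5 - 2*3*(-2 + 3))*4 = -35*(-5 - 2*3*1)*4 = -35*(-5 - 6)*4 = -35*(-11)*4 = 385*4 = 1540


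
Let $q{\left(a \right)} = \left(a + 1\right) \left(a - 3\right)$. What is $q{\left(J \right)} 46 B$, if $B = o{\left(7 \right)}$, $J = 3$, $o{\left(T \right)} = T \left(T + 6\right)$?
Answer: $0$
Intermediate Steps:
$o{\left(T \right)} = T \left(6 + T\right)$
$B = 91$ ($B = 7 \left(6 + 7\right) = 7 \cdot 13 = 91$)
$q{\left(a \right)} = \left(1 + a\right) \left(-3 + a\right)$
$q{\left(J \right)} 46 B = \left(-3 + 3^{2} - 6\right) 46 \cdot 91 = \left(-3 + 9 - 6\right) 46 \cdot 91 = 0 \cdot 46 \cdot 91 = 0 \cdot 91 = 0$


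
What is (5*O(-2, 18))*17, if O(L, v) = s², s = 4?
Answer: 1360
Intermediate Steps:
O(L, v) = 16 (O(L, v) = 4² = 16)
(5*O(-2, 18))*17 = (5*16)*17 = 80*17 = 1360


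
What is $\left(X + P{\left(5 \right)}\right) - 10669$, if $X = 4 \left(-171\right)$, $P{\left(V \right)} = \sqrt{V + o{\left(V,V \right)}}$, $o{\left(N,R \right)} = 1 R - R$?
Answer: $-11353 + \sqrt{5} \approx -11351.0$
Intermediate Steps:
$o{\left(N,R \right)} = 0$ ($o{\left(N,R \right)} = R - R = 0$)
$P{\left(V \right)} = \sqrt{V}$ ($P{\left(V \right)} = \sqrt{V + 0} = \sqrt{V}$)
$X = -684$
$\left(X + P{\left(5 \right)}\right) - 10669 = \left(-684 + \sqrt{5}\right) - 10669 = -11353 + \sqrt{5}$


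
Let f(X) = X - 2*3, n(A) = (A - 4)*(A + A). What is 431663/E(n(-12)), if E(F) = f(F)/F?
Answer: 27626432/63 ≈ 4.3852e+5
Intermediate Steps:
n(A) = 2*A*(-4 + A) (n(A) = (-4 + A)*(2*A) = 2*A*(-4 + A))
f(X) = -6 + X (f(X) = X - 6 = -6 + X)
E(F) = (-6 + F)/F
431663/E(n(-12)) = 431663/(((-6 + 2*(-12)*(-4 - 12))/((2*(-12)*(-4 - 12))))) = 431663/(((-6 + 2*(-12)*(-16))/((2*(-12)*(-16))))) = 431663/(((-6 + 384)/384)) = 431663/(((1/384)*378)) = 431663/(63/64) = 431663*(64/63) = 27626432/63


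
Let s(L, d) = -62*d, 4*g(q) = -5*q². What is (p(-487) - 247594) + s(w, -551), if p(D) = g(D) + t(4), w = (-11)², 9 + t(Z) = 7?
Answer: -2039581/4 ≈ -5.0990e+5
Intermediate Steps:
g(q) = -5*q²/4 (g(q) = (-5*q²)/4 = -5*q²/4)
t(Z) = -2 (t(Z) = -9 + 7 = -2)
w = 121
p(D) = -2 - 5*D²/4 (p(D) = -5*D²/4 - 2 = -2 - 5*D²/4)
(p(-487) - 247594) + s(w, -551) = ((-2 - 5/4*(-487)²) - 247594) - 62*(-551) = ((-2 - 5/4*237169) - 247594) + 34162 = ((-2 - 1185845/4) - 247594) + 34162 = (-1185853/4 - 247594) + 34162 = -2176229/4 + 34162 = -2039581/4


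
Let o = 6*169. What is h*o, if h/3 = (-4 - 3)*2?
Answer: -42588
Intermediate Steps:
o = 1014
h = -42 (h = 3*((-4 - 3)*2) = 3*(-7*2) = 3*(-14) = -42)
h*o = -42*1014 = -42588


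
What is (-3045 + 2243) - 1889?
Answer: -2691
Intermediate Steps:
(-3045 + 2243) - 1889 = -802 - 1889 = -2691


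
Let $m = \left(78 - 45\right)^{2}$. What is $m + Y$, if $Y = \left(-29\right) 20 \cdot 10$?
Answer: $-4711$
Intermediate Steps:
$Y = -5800$ ($Y = \left(-580\right) 10 = -5800$)
$m = 1089$ ($m = 33^{2} = 1089$)
$m + Y = 1089 - 5800 = -4711$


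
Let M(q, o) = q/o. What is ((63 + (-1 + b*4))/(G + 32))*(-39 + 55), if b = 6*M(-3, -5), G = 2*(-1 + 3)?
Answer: 1528/45 ≈ 33.956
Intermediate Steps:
G = 4 (G = 2*2 = 4)
b = 18/5 (b = 6*(-3/(-5)) = 6*(-3*(-⅕)) = 6*(⅗) = 18/5 ≈ 3.6000)
((63 + (-1 + b*4))/(G + 32))*(-39 + 55) = ((63 + (-1 + (18/5)*4))/(4 + 32))*(-39 + 55) = ((63 + (-1 + 72/5))/36)*16 = ((63 + 67/5)*(1/36))*16 = ((382/5)*(1/36))*16 = (191/90)*16 = 1528/45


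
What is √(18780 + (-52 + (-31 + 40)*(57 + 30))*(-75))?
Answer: 9*I*√445 ≈ 189.86*I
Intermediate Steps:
√(18780 + (-52 + (-31 + 40)*(57 + 30))*(-75)) = √(18780 + (-52 + 9*87)*(-75)) = √(18780 + (-52 + 783)*(-75)) = √(18780 + 731*(-75)) = √(18780 - 54825) = √(-36045) = 9*I*√445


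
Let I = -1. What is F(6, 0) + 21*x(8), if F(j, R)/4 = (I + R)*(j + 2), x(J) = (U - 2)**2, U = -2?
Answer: 304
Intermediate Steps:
x(J) = 16 (x(J) = (-2 - 2)**2 = (-4)**2 = 16)
F(j, R) = 4*(-1 + R)*(2 + j) (F(j, R) = 4*((-1 + R)*(j + 2)) = 4*((-1 + R)*(2 + j)) = 4*(-1 + R)*(2 + j))
F(6, 0) + 21*x(8) = (-8 - 4*6 + 8*0 + 4*0*6) + 21*16 = (-8 - 24 + 0 + 0) + 336 = -32 + 336 = 304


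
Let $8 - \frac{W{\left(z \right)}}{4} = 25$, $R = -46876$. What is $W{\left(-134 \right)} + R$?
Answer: $-46944$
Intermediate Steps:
$W{\left(z \right)} = -68$ ($W{\left(z \right)} = 32 - 100 = -68$)
$W{\left(-134 \right)} + R = -68 - 46876 = -46944$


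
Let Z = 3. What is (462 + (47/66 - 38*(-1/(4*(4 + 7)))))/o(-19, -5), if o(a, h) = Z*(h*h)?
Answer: 15298/2475 ≈ 6.1810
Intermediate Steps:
o(a, h) = 3*h² (o(a, h) = 3*(h*h) = 3*h²)
(462 + (47/66 - 38*(-1/(4*(4 + 7)))))/o(-19, -5) = (462 + (47/66 - 38*(-1/(4*(4 + 7)))))/((3*(-5)²)) = (462 + (47*(1/66) - 38/((-4*11))))/((3*25)) = (462 + (47/66 - 38/(-44)))/75 = (462 + (47/66 - 38*(-1/44)))/75 = (462 + (47/66 + 19/22))/75 = (462 + 52/33)/75 = (1/75)*(15298/33) = 15298/2475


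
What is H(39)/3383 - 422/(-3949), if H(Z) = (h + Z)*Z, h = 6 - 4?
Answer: 7742077/13359467 ≈ 0.57952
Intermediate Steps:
h = 2
H(Z) = Z*(2 + Z) (H(Z) = (2 + Z)*Z = Z*(2 + Z))
H(39)/3383 - 422/(-3949) = (39*(2 + 39))/3383 - 422/(-3949) = (39*41)*(1/3383) - 422*(-1/3949) = 1599*(1/3383) + 422/3949 = 1599/3383 + 422/3949 = 7742077/13359467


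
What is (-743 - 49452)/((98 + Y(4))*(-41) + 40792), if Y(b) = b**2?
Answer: -50195/36118 ≈ -1.3897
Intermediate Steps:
(-743 - 49452)/((98 + Y(4))*(-41) + 40792) = (-743 - 49452)/((98 + 4**2)*(-41) + 40792) = -50195/((98 + 16)*(-41) + 40792) = -50195/(114*(-41) + 40792) = -50195/(-4674 + 40792) = -50195/36118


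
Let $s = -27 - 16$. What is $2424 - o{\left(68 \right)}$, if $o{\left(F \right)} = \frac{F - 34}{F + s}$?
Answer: $\frac{60566}{25} \approx 2422.6$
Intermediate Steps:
$s = -43$ ($s = -27 - 16 = -43$)
$o{\left(F \right)} = \frac{-34 + F}{-43 + F}$ ($o{\left(F \right)} = \frac{F - 34}{F - 43} = \frac{-34 + F}{-43 + F}$)
$2424 - o{\left(68 \right)} = 2424 - \frac{-34 + 68}{-43 + 68} = 2424 - \frac{1}{25} \cdot 34 = 2424 - \frac{34}{25} = \frac{60566}{25}$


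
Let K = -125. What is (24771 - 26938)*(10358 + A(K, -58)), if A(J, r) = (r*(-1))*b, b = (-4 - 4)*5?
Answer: -17418346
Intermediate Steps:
b = -40 (b = -8*5 = -40)
A(J, r) = 40*r (A(J, r) = (r*(-1))*(-40) = -r*(-40) = 40*r)
(24771 - 26938)*(10358 + A(K, -58)) = (24771 - 26938)*(10358 + 40*(-58)) = -2167*(10358 - 2320) = -2167*8038 = -17418346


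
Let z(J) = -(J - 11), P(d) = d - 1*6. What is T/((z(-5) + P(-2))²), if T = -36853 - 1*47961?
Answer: -42407/32 ≈ -1325.2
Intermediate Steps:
P(d) = -6 + d (P(d) = d - 6 = -6 + d)
z(J) = 11 - J (z(J) = -(-11 + J) = 11 - J)
T = -84814 (T = -36853 - 47961 = -84814)
T/((z(-5) + P(-2))²) = -84814/((11 - 1*(-5)) + (-6 - 2))² = -84814/((11 + 5) - 8)² = -84814/(16 - 8)² = -84814/(8²) = -84814/64 = -84814*1/64 = -42407/32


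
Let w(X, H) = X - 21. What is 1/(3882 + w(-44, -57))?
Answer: 1/3817 ≈ 0.00026199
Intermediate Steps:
w(X, H) = -21 + X
1/(3882 + w(-44, -57)) = 1/(3882 + (-21 - 44)) = 1/(3882 - 65) = 1/3817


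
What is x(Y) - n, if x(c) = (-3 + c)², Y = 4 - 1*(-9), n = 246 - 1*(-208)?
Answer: -354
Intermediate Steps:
n = 454 (n = 246 + 208 = 454)
Y = 13 (Y = 4 + 9 = 13)
x(Y) - n = (-3 + 13)² - 1*454 = 10² - 454 = 100 - 454 = -354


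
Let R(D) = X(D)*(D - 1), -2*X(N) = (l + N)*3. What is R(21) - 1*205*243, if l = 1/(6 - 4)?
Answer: -50460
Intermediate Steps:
l = ½ (l = 1/2 = ½ ≈ 0.50000)
X(N) = -¾ - 3*N/2 (X(N) = -(½ + N)*3/2 = -(3/2 + 3*N)/2 = -¾ - 3*N/2)
R(D) = (-1 + D)*(-¾ - 3*D/2) (R(D) = (-¾ - 3*D/2)*(D - 1) = (-¾ - 3*D/2)*(-1 + D) = (-1 + D)*(-¾ - 3*D/2))
R(21) - 1*205*243 = (¾ - 3/2*21² + (¾)*21) - 1*205*243 = (¾ - 3/2*441 + 63/4) - 205*243 = (¾ - 1323/2 + 63/4) - 49815 = -645 - 49815 = -50460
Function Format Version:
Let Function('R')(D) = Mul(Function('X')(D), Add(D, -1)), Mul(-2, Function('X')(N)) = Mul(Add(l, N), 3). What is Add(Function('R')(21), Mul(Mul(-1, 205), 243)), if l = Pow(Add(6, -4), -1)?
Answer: -50460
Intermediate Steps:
l = Rational(1, 2) (l = Pow(2, -1) = Rational(1, 2) ≈ 0.50000)
Function('X')(N) = Add(Rational(-3, 4), Mul(Rational(-3, 2), N)) (Function('X')(N) = Mul(Rational(-1, 2), Mul(Add(Rational(1, 2), N), 3)) = Mul(Rational(-1, 2), Add(Rational(3, 2), Mul(3, N))) = Add(Rational(-3, 4), Mul(Rational(-3, 2), N)))
Function('R')(D) = Mul(Add(-1, D), Add(Rational(-3, 4), Mul(Rational(-3, 2), D))) (Function('R')(D) = Mul(Add(Rational(-3, 4), Mul(Rational(-3, 2), D)), Add(D, -1)) = Mul(Add(Rational(-3, 4), Mul(Rational(-3, 2), D)), Add(-1, D)) = Mul(Add(-1, D), Add(Rational(-3, 4), Mul(Rational(-3, 2), D))))
Add(Function('R')(21), Mul(Mul(-1, 205), 243)) = Add(Add(Rational(3, 4), Mul(Rational(-3, 2), Pow(21, 2)), Mul(Rational(3, 4), 21)), Mul(Mul(-1, 205), 243)) = Add(Add(Rational(3, 4), Mul(Rational(-3, 2), 441), Rational(63, 4)), Mul(-205, 243)) = Add(Add(Rational(3, 4), Rational(-1323, 2), Rational(63, 4)), -49815) = Add(-645, -49815) = -50460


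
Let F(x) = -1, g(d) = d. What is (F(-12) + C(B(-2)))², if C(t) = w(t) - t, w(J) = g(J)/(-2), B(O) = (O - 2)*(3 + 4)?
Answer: 1681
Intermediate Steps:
B(O) = -14 + 7*O (B(O) = (-2 + O)*7 = -14 + 7*O)
w(J) = -J/2 (w(J) = J/(-2) = J*(-½) = -J/2)
C(t) = -3*t/2 (C(t) = -t/2 - t = -3*t/2)
(F(-12) + C(B(-2)))² = (-1 - 3*(-14 + 7*(-2))/2)² = (-1 - 3*(-14 - 14)/2)² = (-1 - 3/2*(-28))² = (-1 + 42)² = 41² = 1681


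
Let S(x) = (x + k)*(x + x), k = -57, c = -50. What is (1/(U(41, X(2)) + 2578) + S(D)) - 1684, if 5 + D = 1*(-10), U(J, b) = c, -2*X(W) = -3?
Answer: 1203329/2528 ≈ 476.00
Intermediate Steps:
X(W) = 3/2 (X(W) = -1/2*(-3) = 3/2)
U(J, b) = -50
D = -15 (D = -5 + 1*(-10) = -5 - 10 = -15)
S(x) = 2*x*(-57 + x) (S(x) = (x - 57)*(x + x) = (-57 + x)*(2*x) = 2*x*(-57 + x))
(1/(U(41, X(2)) + 2578) + S(D)) - 1684 = (1/(-50 + 2578) + 2*(-15)*(-57 - 15)) - 1684 = (1/2528 + 2*(-15)*(-72)) - 1684 = (1/2528 + 2160) - 1684 = 5460481/2528 - 1684 = 1203329/2528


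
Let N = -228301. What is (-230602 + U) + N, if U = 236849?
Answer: -222054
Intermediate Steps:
(-230602 + U) + N = (-230602 + 236849) - 228301 = 6247 - 228301 = -222054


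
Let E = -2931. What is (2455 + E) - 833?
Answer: -1309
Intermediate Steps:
(2455 + E) - 833 = (2455 - 2931) - 833 = -476 - 833 = -1309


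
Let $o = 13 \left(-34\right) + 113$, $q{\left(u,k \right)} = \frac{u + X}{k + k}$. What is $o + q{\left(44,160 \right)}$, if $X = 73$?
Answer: $- \frac{105163}{320} \approx -328.63$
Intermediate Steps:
$q{\left(u,k \right)} = \frac{73 + u}{2 k}$ ($q{\left(u,k \right)} = \frac{u + 73}{k + k} = \frac{73 + u}{2 k}$)
$o = -329$ ($o = -442 + 113 = -329$)
$o + q{\left(44,160 \right)} = -329 + \frac{73 + 44}{2 \cdot 160} = -329 + \frac{1}{2} \cdot \frac{1}{160} \cdot 117 = -329 + \frac{117}{320} = - \frac{105163}{320}$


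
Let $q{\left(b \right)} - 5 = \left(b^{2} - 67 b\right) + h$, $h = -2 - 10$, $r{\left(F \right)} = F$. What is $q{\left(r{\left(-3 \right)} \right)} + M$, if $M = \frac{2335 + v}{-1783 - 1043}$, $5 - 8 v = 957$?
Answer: $\frac{285731}{1413} \approx 202.22$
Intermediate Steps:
$v = -119$ ($v = \frac{5}{8} - \frac{957}{8} = -119$)
$h = -12$
$q{\left(b \right)} = -7 + b^{2} - 67 b$ ($q{\left(b \right)} = 5 - \left(12 - b^{2} + 67 b\right) = -7 + b^{2} - 67 b$)
$M = - \frac{1108}{1413}$ ($M = \frac{2335 - 119}{-1783 - 1043} = \frac{2216}{-2826} = 2216 \left(- \frac{1}{2826}\right) = - \frac{1108}{1413} \approx -0.78415$)
$q{\left(r{\left(-3 \right)} \right)} + M = \left(-7 + \left(-3\right)^{2} - -201\right) - \frac{1108}{1413} = \left(-7 + 9 + 201\right) - \frac{1108}{1413} = 203 - \frac{1108}{1413} = \frac{285731}{1413}$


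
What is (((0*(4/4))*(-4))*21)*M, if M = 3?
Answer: 0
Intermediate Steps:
(((0*(4/4))*(-4))*21)*M = (((0*(4/4))*(-4))*21)*3 = (((0*(4*(1/4)))*(-4))*21)*3 = (((0*1)*(-4))*21)*3 = ((0*(-4))*21)*3 = (0*21)*3 = 0*3 = 0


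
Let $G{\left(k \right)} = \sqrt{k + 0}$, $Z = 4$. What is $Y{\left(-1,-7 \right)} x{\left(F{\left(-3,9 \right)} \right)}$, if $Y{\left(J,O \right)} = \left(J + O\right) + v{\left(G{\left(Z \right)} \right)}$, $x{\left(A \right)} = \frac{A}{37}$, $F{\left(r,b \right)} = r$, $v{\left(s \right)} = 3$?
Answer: $\frac{15}{37} \approx 0.40541$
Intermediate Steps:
$G{\left(k \right)} = \sqrt{k}$
$x{\left(A \right)} = \frac{A}{37}$ ($x{\left(A \right)} = A \frac{1}{37} = \frac{A}{37}$)
$Y{\left(J,O \right)} = 3 + J + O$ ($Y{\left(J,O \right)} = \left(J + O\right) + 3 = 3 + J + O$)
$Y{\left(-1,-7 \right)} x{\left(F{\left(-3,9 \right)} \right)} = \left(3 - 1 - 7\right) \frac{1}{37} \left(-3\right) = \left(-5\right) \left(- \frac{3}{37}\right) = \frac{15}{37}$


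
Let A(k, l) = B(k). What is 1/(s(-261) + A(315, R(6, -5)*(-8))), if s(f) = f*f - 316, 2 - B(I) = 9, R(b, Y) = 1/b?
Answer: 1/67798 ≈ 1.4750e-5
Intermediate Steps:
B(I) = -7 (B(I) = 2 - 1*9 = 2 - 9 = -7)
A(k, l) = -7
s(f) = -316 + f**2 (s(f) = f**2 - 316 = -316 + f**2)
1/(s(-261) + A(315, R(6, -5)*(-8))) = 1/((-316 + (-261)**2) - 7) = 1/((-316 + 68121) - 7) = 1/(67805 - 7) = 1/67798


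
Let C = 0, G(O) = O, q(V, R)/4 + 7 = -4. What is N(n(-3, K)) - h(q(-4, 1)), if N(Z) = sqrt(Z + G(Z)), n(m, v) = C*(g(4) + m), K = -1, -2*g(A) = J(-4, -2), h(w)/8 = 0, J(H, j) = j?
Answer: 0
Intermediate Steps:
q(V, R) = -44 (q(V, R) = -28 + 4*(-4) = -28 - 16 = -44)
h(w) = 0 (h(w) = 8*0 = 0)
g(A) = 1 (g(A) = -1/2*(-2) = 1)
n(m, v) = 0 (n(m, v) = 0*(1 + m) = 0)
N(Z) = sqrt(2)*sqrt(Z) (N(Z) = sqrt(Z + Z) = sqrt(2*Z) = sqrt(2)*sqrt(Z))
N(n(-3, K)) - h(q(-4, 1)) = sqrt(2)*sqrt(0) - 1*0 = sqrt(2)*0 + 0 = 0 + 0 = 0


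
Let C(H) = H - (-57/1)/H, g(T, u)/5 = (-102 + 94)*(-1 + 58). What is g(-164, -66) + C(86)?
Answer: -188627/86 ≈ -2193.3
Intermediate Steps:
g(T, u) = -2280 (g(T, u) = 5*((-102 + 94)*(-1 + 58)) = 5*(-8*57) = 5*(-456) = -2280)
C(H) = H + 57/H (C(H) = H - (-57*1)/H = H - (-57)/H = H + 57/H)
g(-164, -66) + C(86) = -2280 + (86 + 57/86) = -2280 + 7453/86 = -188627/86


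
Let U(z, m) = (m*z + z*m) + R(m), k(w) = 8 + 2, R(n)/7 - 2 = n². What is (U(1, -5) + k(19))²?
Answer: 35721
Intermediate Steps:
R(n) = 14 + 7*n²
k(w) = 10
U(z, m) = 14 + 7*m² + 2*m*z (U(z, m) = (m*z + z*m) + (14 + 7*m²) = (m*z + m*z) + (14 + 7*m²) = 2*m*z + (14 + 7*m²) = 14 + 7*m² + 2*m*z)
(U(1, -5) + k(19))² = ((14 + 7*(-5)² + 2*(-5)*1) + 10)² = ((14 + 7*25 - 10) + 10)² = ((14 + 175 - 10) + 10)² = (179 + 10)² = 189² = 35721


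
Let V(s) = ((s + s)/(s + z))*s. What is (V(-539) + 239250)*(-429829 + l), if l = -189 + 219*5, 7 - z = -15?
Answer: -4800475333544/47 ≈ -1.0214e+11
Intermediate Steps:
z = 22 (z = 7 - 1*(-15) = 7 + 15 = 22)
l = 906 (l = -189 + 1095 = 906)
V(s) = 2*s²/(22 + s) (V(s) = ((s + s)/(s + 22))*s = ((2*s)/(22 + s))*s = (2*s/(22 + s))*s = 2*s²/(22 + s))
(V(-539) + 239250)*(-429829 + l) = (2*(-539)²/(22 - 539) + 239250)*(-429829 + 906) = (2*290521/(-517) + 239250)*(-428923) = (2*290521*(-1/517) + 239250)*(-428923) = (-52822/47 + 239250)*(-428923) = (11191928/47)*(-428923) = -4800475333544/47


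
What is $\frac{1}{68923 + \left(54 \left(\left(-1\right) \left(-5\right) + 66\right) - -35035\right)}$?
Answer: $\frac{1}{107792} \approx 9.2771 \cdot 10^{-6}$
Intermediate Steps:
$\frac{1}{68923 + \left(54 \left(\left(-1\right) \left(-5\right) + 66\right) - -35035\right)} = \frac{1}{68923 + \left(54 \left(5 + 66\right) + 35035\right)} = \frac{1}{68923 + \left(54 \cdot 71 + 35035\right)} = \frac{1}{68923 + \left(3834 + 35035\right)} = \frac{1}{68923 + 38869} = \frac{1}{107792}$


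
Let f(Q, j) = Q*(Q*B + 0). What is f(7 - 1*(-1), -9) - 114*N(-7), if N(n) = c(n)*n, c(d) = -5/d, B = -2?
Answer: 442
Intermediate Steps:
f(Q, j) = -2*Q² (f(Q, j) = Q*(Q*(-2) + 0) = Q*(-2*Q + 0) = Q*(-2*Q) = -2*Q²)
N(n) = -5 (N(n) = (-5/n)*n = -5)
f(7 - 1*(-1), -9) - 114*N(-7) = -2*(7 - 1*(-1))² - 114*(-5) = -2*(7 + 1)² + 570 = -2*8² + 570 = -2*64 + 570 = -128 + 570 = 442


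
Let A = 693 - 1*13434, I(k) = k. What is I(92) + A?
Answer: -12649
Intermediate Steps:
A = -12741 (A = 693 - 13434 = -12741)
I(92) + A = 92 - 12741 = -12649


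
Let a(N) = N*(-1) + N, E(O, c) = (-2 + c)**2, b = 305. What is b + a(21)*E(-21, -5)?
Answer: 305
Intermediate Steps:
a(N) = 0 (a(N) = -N + N = 0)
b + a(21)*E(-21, -5) = 305 + 0*(-2 - 5)**2 = 305 + 0*(-7)**2 = 305 + 0*49 = 305 + 0 = 305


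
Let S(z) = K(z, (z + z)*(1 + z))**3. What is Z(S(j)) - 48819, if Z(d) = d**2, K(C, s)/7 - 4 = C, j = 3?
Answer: 13841238382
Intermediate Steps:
K(C, s) = 28 + 7*C
S(z) = (28 + 7*z)**3
Z(S(j)) - 48819 = (343*(4 + 3)**3)**2 - 48819 = (343*7**3)**2 - 48819 = (343*343)**2 - 48819 = 117649**2 - 48819 = 13841287201 - 48819 = 13841238382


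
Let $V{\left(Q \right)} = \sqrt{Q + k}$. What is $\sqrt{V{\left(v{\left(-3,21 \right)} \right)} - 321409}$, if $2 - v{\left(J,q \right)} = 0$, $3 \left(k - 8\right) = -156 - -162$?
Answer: $\sqrt{-321409 + 2 \sqrt{3}} \approx 566.93 i$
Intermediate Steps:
$k = 10$ ($k = 8 + \frac{-156 - -162}{3} = 8 + \frac{-156 + 162}{3} = 8 + \frac{1}{3} \cdot 6 = 8 + 2 = 10$)
$v{\left(J,q \right)} = 2$ ($v{\left(J,q \right)} = 2 - 0 = 2 + 0 = 2$)
$V{\left(Q \right)} = \sqrt{10 + Q}$ ($V{\left(Q \right)} = \sqrt{Q + 10} = \sqrt{10 + Q}$)
$\sqrt{V{\left(v{\left(-3,21 \right)} \right)} - 321409} = \sqrt{\sqrt{10 + 2} - 321409} = \sqrt{\sqrt{12} - 321409} = \sqrt{2 \sqrt{3} - 321409} = \sqrt{-321409 + 2 \sqrt{3}}$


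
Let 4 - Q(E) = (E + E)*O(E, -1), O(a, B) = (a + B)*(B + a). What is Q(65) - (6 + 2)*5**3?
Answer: -533476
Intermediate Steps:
O(a, B) = (B + a)**2 (O(a, B) = (B + a)*(B + a) = (B + a)**2)
Q(E) = 4 - 2*E*(-1 + E)**2 (Q(E) = 4 - (E + E)*(-1 + E)**2 = 4 - 2*E*(-1 + E)**2)
Q(65) - (6 + 2)*5**3 = (4 - 2*65*(-1 + 65)**2) - (6 + 2)*5**3 = (4 - 2*65*64**2) - 8*125 = (4 - 2*65*4096) - 1*1000 = (4 - 532480) - 1000 = -532476 - 1000 = -533476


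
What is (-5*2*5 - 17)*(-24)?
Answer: 1608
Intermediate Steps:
(-5*2*5 - 17)*(-24) = (-10*5 - 17)*(-24) = (-50 - 17)*(-24) = -67*(-24) = 1608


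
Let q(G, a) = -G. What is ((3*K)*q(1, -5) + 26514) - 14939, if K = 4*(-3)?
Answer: 11611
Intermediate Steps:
K = -12
((3*K)*q(1, -5) + 26514) - 14939 = ((3*(-12))*(-1*1) + 26514) - 14939 = (-36*(-1) + 26514) - 14939 = (36 + 26514) - 14939 = 26550 - 14939 = 11611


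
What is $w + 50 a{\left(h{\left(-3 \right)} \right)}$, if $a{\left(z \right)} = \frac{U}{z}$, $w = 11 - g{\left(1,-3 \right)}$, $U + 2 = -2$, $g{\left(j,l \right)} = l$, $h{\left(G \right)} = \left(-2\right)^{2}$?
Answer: $-36$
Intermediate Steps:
$h{\left(G \right)} = 4$
$U = -4$ ($U = -2 - 2 = -4$)
$w = 14$ ($w = 11 - -3 = 11 + 3 = 14$)
$a{\left(z \right)} = - \frac{4}{z}$
$w + 50 a{\left(h{\left(-3 \right)} \right)} = 14 + 50 \left(- \frac{4}{4}\right) = 14 + 50 \left(\left(-4\right) \frac{1}{4}\right) = 14 + 50 \left(-1\right) = 14 - 50 = -36$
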